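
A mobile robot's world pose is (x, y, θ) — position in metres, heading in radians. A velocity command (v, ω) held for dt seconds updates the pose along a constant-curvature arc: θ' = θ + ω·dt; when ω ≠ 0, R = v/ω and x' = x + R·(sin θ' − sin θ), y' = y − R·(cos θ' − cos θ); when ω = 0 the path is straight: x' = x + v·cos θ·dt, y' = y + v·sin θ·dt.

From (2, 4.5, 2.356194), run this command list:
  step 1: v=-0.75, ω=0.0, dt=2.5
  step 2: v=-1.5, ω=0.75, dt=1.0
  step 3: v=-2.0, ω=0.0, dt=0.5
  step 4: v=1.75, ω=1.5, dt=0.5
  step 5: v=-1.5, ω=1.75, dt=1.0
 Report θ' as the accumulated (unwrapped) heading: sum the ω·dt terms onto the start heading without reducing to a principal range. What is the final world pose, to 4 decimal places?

step 1: θ'=2.3562 (straight) → pose (3.3258, 3.1742, 2.3562)
step 2: θ'=3.1062 (R=-2.0000) → pose (4.6693, 2.5896, 3.1062)
step 3: θ'=3.1062 (straight) → pose (5.6686, 2.5542, 3.1062)
step 4: θ'=3.8562 (R=1.1667) → pose (4.8628, 2.2696, 3.8562)
step 5: θ'=5.6062 (R=-0.8571) → pose (4.8381, 3.5851, 5.6062)

(4.8381, 3.5851, 5.6062)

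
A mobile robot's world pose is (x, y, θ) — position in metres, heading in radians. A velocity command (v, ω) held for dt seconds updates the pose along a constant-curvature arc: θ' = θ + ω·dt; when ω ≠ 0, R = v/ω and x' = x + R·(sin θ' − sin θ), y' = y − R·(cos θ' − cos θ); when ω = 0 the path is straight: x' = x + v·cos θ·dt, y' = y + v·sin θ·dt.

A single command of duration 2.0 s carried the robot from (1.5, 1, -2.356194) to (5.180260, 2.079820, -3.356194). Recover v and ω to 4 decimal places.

v = -2.0000, ω = -0.5000

Δθ = -3.356194 − -2.356194 = -1.000000
ω = Δθ/dt = -1.000000/2.0 = -0.5000
R = Δx/(sin θ' − sin θ) = 4.0000
v = R·ω = 4.0000·-0.5000 = -2.0000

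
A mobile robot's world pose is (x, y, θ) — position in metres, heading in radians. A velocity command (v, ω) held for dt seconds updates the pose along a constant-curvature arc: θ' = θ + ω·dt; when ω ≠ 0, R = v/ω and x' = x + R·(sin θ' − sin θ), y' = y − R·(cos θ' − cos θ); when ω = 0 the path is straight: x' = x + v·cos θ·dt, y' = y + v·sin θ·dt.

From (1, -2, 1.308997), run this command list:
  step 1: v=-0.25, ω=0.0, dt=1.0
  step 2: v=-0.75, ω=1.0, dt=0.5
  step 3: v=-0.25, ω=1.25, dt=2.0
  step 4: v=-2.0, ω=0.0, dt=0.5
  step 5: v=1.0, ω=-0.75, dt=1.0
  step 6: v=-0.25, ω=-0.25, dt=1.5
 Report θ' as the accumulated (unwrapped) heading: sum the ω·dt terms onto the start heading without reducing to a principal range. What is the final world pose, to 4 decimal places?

(1.3790, -2.3347, 3.1840)

step 1: θ'=1.3090 (straight) → pose (0.9353, -2.2415, 1.3090)
step 2: θ'=1.8090 (R=-0.7500) → pose (0.9309, -2.6126, 1.8090)
step 3: θ'=4.3090 (R=-0.2000) → pose (1.3092, -2.6439, 4.3090)
step 4: θ'=4.3090 (straight) → pose (1.7018, -1.7241, 4.3090)
step 5: θ'=3.5590 (R=-1.3333) → pose (1.0160, -2.4196, 3.5590)
step 6: θ'=3.1840 (R=1.0000) → pose (1.3790, -2.3347, 3.1840)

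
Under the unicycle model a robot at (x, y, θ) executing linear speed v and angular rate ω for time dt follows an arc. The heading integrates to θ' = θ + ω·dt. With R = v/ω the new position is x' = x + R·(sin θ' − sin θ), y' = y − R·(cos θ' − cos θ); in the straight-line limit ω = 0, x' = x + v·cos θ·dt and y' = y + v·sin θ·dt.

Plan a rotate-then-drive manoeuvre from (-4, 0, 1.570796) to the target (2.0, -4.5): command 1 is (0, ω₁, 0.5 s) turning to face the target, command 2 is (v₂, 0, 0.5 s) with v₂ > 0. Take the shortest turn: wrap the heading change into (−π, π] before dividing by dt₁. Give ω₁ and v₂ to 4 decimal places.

ω₁ = -4.4286, v₂ = 15.0000

heading to target = atan2(-4.5−0, 2−-4) = -0.6435
Δθ = wrap(-0.6435 − 1.5708) = -2.2143; ω₁ = Δθ/dt₁ = -4.4286
distance = √((2−-4)² + (-4.5−0)²) = 7.5000; v₂ = distance/dt₂ = 15.0000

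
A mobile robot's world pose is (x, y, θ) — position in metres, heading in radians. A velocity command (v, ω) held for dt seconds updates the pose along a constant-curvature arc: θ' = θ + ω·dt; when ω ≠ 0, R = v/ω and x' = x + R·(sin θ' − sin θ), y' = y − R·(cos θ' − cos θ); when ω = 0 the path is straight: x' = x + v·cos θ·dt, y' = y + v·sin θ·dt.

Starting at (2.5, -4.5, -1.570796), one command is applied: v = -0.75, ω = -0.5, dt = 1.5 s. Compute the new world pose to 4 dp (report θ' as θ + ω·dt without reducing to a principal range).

θ' = -1.5708 + -0.5·1.5 = -2.3208
R = v/ω = -0.75/-0.5 = 1.5000
x' = 2.5 + 1.5000·(sin -2.3208 − sin -1.5708) = 2.9025
y' = -4.5 − 1.5000·(cos -2.3208 − cos -1.5708) = -3.4775

(2.9025, -3.4775, -2.3208)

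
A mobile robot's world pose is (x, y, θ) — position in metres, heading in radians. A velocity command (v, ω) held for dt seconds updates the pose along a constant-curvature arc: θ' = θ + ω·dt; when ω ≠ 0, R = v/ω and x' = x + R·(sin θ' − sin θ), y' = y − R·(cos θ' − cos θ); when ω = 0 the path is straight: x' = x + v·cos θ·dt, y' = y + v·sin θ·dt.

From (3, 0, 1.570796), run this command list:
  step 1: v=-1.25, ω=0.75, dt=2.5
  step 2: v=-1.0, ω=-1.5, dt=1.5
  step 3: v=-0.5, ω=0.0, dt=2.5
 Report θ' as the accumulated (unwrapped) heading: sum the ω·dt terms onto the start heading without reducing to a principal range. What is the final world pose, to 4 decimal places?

(5.5281, -3.6335, 1.1958)

step 1: θ'=3.4458 (R=-1.6667) → pose (5.1659, -1.5901, 3.4458)
step 2: θ'=1.1958 (R=0.6667) → pose (5.9859, -2.4704, 1.1958)
step 3: θ'=1.1958 (straight) → pose (5.5281, -3.6335, 1.1958)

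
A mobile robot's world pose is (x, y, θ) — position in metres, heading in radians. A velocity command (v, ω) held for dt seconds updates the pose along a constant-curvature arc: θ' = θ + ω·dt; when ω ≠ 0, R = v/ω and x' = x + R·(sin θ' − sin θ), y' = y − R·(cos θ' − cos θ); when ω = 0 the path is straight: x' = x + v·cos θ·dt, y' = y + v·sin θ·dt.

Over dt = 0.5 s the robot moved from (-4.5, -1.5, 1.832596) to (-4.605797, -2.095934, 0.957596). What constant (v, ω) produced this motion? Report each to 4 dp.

v = -1.2500, ω = -1.7500

Δθ = 0.957596 − 1.832596 = -0.875000
ω = Δθ/dt = -0.875000/0.5 = -1.7500
R = −Δy/(cos θ' − cos θ) = 0.7143
v = R·ω = 0.7143·-1.7500 = -1.2500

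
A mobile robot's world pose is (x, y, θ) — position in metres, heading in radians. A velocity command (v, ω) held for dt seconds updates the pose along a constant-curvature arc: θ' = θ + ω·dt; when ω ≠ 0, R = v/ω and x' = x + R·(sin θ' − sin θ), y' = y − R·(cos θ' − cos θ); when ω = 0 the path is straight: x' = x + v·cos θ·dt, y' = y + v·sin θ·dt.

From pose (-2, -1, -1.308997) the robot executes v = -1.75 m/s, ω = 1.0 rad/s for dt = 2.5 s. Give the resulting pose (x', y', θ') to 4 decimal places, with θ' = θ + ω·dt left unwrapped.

θ' = -1.3090 + 1.0·2.5 = 1.1910
R = v/ω = -1.75/1.0 = -1.7500
x' = -2 + -1.7500·(sin 1.1910 − sin -1.3090) = -5.3157
y' = -1 − -1.7500·(cos 1.1910 − cos -1.3090) = -0.8042

(-5.3157, -0.8042, 1.1910)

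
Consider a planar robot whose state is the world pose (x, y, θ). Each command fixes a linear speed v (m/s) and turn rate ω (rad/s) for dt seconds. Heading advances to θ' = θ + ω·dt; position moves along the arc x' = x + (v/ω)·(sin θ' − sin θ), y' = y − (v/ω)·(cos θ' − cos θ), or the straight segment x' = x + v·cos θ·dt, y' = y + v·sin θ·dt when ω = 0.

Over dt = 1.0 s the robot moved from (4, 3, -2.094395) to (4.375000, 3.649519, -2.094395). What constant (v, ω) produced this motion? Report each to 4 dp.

v = -0.7500, ω = 0.0000

Δθ = -2.094395 − -2.094395 = 0.000000
ω = Δθ/dt = 0.000000/1.0 = 0.0000
ω = 0 → v = (Δx·cos θ + Δy·sin θ)/dt = -0.7500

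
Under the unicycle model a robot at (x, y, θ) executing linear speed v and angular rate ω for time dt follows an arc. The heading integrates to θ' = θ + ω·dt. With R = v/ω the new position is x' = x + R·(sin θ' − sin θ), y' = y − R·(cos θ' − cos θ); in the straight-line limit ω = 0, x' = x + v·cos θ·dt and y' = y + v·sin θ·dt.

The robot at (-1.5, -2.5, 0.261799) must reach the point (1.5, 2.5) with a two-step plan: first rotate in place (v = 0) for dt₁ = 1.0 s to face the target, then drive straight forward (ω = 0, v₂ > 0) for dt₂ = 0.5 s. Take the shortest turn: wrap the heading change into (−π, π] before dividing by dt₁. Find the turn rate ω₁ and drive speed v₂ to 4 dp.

heading to target = atan2(2.5−-2.5, 1.5−-1.5) = 1.0304
Δθ = wrap(1.0304 − 0.2618) = 0.7686; ω₁ = Δθ/dt₁ = 0.7686
distance = √((1.5−-1.5)² + (2.5−-2.5)²) = 5.8310; v₂ = distance/dt₂ = 11.6619

ω₁ = 0.7686, v₂ = 11.6619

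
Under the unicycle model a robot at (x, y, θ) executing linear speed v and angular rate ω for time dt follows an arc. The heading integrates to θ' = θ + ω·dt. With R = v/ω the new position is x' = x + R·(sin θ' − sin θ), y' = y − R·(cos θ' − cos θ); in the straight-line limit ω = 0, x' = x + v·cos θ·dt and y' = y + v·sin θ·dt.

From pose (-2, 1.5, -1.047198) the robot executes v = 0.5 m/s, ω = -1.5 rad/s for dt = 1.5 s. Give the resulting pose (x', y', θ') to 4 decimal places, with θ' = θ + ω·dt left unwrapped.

θ' = -1.0472 + -1.5·1.5 = -3.2972
R = v/ω = 0.5/-1.5 = -0.3333
x' = -2 + -0.3333·(sin -3.2972 − sin -1.0472) = -2.3403
y' = 1.5 − -0.3333·(cos -3.2972 − cos -1.0472) = 1.0040

(-2.3403, 1.0040, -3.2972)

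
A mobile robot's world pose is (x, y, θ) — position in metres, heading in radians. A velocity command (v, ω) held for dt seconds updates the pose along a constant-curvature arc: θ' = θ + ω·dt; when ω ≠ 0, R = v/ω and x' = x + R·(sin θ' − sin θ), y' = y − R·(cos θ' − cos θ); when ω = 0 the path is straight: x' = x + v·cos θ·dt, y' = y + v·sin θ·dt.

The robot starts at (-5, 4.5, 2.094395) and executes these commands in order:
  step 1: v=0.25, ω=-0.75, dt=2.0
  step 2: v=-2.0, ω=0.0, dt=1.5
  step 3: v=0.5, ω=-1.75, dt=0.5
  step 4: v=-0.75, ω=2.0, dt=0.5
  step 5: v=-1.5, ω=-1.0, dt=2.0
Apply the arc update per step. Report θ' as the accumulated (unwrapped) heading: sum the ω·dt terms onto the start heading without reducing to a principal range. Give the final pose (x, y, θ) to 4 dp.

step 1: θ'=0.5944 (R=-0.3333) → pose (-4.8980, 4.9428, 0.5944)
step 2: θ'=0.5944 (straight) → pose (-7.3835, 3.2628, 0.5944)
step 3: θ'=-0.2806 (R=-0.2857) → pose (-7.1443, 3.3006, -0.2806)
step 4: θ'=0.7194 (R=-0.3750) → pose (-7.4953, 3.2224, 0.7194)
step 5: θ'=-1.2806 (R=1.5000) → pose (-9.9210, 3.9215, -1.2806)

(-9.9210, 3.9215, -1.2806)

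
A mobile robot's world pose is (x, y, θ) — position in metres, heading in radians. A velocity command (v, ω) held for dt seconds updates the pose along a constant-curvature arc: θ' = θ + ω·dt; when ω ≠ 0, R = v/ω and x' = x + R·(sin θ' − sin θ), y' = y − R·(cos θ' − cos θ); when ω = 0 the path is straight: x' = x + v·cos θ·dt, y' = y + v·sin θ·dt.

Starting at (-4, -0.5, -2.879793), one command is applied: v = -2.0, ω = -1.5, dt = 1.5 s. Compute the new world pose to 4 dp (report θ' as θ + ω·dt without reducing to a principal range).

(-2.4360, -2.3284, -5.1298)

θ' = -2.8798 + -1.5·1.5 = -5.1298
R = v/ω = -2.0/-1.5 = 1.3333
x' = -4 + 1.3333·(sin -5.1298 − sin -2.8798) = -2.4360
y' = -0.5 − 1.3333·(cos -5.1298 − cos -2.8798) = -2.3284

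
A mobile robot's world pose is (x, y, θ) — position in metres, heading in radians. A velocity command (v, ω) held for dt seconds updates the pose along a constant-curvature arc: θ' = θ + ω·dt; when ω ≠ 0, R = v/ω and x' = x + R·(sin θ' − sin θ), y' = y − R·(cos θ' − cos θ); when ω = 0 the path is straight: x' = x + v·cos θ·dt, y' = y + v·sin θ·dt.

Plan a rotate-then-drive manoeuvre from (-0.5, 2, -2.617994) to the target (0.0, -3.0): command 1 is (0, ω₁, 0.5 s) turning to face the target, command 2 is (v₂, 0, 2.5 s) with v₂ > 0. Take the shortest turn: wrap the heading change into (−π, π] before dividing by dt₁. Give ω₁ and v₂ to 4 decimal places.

heading to target = atan2(-3−2, 0−-0.5) = -1.4711
Δθ = wrap(-1.4711 − -2.6180) = 1.1469; ω₁ = Δθ/dt₁ = 2.2937
distance = √((0−-0.5)² + (-3−2)²) = 5.0249; v₂ = distance/dt₂ = 2.0100

ω₁ = 2.2937, v₂ = 2.0100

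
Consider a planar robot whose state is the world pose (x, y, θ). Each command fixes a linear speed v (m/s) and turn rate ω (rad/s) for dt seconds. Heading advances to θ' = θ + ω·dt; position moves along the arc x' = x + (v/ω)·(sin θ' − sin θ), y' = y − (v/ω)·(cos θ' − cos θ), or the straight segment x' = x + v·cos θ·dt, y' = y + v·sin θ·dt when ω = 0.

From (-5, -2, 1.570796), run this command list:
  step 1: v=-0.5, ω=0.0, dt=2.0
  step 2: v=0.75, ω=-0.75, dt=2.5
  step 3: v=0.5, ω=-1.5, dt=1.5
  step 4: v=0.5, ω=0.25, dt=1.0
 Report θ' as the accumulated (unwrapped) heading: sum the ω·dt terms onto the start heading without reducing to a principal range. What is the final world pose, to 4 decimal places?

(-3.9930, -2.9674, -2.3042)

step 1: θ'=1.5708 (straight) → pose (-5.0000, -3.0000, 1.5708)
step 2: θ'=-0.3042 (R=-1.0000) → pose (-3.7005, -2.0459, -0.3042)
step 3: θ'=-2.5542 (R=-0.3333) → pose (-3.6156, -2.6414, -2.5542)
step 4: θ'=-2.3042 (R=2.0000) → pose (-3.9930, -2.9674, -2.3042)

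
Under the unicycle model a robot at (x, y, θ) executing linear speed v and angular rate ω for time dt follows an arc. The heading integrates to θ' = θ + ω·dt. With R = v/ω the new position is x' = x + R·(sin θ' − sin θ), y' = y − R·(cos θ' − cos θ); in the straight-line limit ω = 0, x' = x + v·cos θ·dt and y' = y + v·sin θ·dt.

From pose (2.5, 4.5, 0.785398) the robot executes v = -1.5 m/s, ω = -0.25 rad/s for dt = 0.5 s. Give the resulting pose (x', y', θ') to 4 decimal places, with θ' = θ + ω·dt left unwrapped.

θ' = 0.7854 + -0.25·0.5 = 0.6604
R = v/ω = -1.5/-0.25 = 6.0000
x' = 2.5 + 6.0000·(sin 0.6604 − sin 0.7854) = 1.9379
y' = 4.5 − 6.0000·(cos 0.6604 − cos 0.7854) = 4.0042

(1.9379, 4.0042, 0.6604)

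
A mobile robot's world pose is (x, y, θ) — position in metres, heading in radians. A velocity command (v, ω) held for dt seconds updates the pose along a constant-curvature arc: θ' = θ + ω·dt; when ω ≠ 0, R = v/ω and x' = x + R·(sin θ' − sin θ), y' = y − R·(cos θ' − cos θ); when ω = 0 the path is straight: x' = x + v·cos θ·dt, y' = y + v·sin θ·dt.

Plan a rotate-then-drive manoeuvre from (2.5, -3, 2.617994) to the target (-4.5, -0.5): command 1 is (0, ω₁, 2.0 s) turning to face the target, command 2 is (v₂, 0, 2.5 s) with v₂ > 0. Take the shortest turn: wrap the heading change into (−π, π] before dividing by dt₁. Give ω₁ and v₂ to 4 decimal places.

ω₁ = 0.0903, v₂ = 2.9732

heading to target = atan2(-0.5−-3, -4.5−2.5) = 2.7986
Δθ = wrap(2.7986 − 2.6180) = 0.1806; ω₁ = Δθ/dt₁ = 0.0903
distance = √((-4.5−2.5)² + (-0.5−-3)²) = 7.4330; v₂ = distance/dt₂ = 2.9732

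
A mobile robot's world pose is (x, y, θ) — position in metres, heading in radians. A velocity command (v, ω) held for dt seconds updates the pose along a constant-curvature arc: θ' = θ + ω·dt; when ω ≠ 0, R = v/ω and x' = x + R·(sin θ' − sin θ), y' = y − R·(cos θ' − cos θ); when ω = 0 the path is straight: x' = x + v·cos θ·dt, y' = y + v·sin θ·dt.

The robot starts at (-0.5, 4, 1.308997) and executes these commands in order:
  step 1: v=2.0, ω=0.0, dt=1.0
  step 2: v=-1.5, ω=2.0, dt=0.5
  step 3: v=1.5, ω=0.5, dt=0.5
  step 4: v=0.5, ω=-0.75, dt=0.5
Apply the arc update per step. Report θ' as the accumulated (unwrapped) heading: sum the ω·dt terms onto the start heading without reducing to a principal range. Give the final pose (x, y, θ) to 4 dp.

(-0.5596, 5.8923, 2.1840)

step 1: θ'=1.3090 (straight) → pose (0.0176, 5.9319, 1.3090)
step 2: θ'=2.3090 (R=-0.7500) → pose (0.1873, 5.2330, 2.3090)
step 3: θ'=2.5590 (R=3.0000) → pose (-0.3811, 5.7193, 2.5590)
step 4: θ'=2.1840 (R=-0.6667) → pose (-0.5596, 5.8923, 2.1840)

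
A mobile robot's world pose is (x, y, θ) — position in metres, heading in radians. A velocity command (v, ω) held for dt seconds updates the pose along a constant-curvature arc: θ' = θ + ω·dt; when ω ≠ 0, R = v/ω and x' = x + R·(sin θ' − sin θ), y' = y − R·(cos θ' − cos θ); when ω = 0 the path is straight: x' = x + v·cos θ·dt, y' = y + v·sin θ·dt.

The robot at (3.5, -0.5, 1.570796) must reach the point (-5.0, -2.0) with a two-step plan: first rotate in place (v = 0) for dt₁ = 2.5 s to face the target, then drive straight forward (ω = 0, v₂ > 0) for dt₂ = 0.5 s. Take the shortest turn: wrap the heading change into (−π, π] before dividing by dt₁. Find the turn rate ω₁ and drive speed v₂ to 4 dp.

ω₁ = 0.6982, v₂ = 17.2627

heading to target = atan2(-2−-0.5, -5−3.5) = -2.9669
Δθ = wrap(-2.9669 − 1.5708) = 1.7455; ω₁ = Δθ/dt₁ = 0.6982
distance = √((-5−3.5)² + (-2−-0.5)²) = 8.6313; v₂ = distance/dt₂ = 17.2627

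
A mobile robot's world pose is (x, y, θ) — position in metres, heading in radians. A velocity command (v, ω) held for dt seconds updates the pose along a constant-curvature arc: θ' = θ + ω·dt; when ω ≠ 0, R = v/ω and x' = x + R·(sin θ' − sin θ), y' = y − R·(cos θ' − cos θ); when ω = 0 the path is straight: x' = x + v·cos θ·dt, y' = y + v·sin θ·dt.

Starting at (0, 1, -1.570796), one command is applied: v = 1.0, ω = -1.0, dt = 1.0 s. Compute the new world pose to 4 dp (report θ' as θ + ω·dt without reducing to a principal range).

(-0.4597, 0.1585, -2.5708)

θ' = -1.5708 + -1.0·1.0 = -2.5708
R = v/ω = 1.0/-1.0 = -1.0000
x' = 0 + -1.0000·(sin -2.5708 − sin -1.5708) = -0.4597
y' = 1 − -1.0000·(cos -2.5708 − cos -1.5708) = 0.1585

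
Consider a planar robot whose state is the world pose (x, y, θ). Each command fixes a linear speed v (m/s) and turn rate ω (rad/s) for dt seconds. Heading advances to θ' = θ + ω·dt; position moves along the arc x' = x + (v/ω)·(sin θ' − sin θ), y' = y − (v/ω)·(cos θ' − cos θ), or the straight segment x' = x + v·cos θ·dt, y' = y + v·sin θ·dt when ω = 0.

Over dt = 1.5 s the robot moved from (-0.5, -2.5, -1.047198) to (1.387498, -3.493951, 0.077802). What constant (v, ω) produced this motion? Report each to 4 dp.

v = 1.5000, ω = 0.7500

Δθ = 0.077802 − -1.047198 = 1.125000
ω = Δθ/dt = 1.125000/1.5 = 0.7500
R = Δx/(sin θ' − sin θ) = 2.0000
v = R·ω = 2.0000·0.7500 = 1.5000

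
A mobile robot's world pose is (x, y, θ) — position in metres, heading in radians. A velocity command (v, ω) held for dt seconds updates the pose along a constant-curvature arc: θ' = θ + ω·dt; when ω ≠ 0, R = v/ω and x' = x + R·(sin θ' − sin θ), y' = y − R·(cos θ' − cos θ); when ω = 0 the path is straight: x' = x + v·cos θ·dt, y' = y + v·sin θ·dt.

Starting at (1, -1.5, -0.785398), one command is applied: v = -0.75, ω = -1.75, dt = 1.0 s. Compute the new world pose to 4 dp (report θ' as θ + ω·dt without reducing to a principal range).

θ' = -0.7854 + -1.75·1.0 = -2.5354
R = v/ω = -0.75/-1.75 = 0.4286
x' = 1 + 0.4286·(sin -2.5354 − sin -0.7854) = 1.0589
y' = -1.5 − 0.4286·(cos -2.5354 − cos -0.7854) = -0.8447

(1.0589, -0.8447, -2.5354)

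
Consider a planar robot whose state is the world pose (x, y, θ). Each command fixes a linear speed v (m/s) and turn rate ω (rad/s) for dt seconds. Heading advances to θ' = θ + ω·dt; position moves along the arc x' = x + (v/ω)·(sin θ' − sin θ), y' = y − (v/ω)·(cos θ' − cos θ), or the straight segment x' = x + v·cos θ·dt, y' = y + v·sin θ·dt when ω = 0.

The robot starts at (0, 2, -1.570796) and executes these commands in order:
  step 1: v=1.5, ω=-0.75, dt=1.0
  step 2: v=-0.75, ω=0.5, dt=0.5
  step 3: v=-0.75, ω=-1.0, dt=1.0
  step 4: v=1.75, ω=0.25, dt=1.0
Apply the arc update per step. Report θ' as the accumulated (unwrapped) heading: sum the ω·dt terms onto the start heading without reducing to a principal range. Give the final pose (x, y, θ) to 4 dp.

(-1.4247, 0.9890, -2.8208)

step 1: θ'=-2.3208 (R=-2.0000) → pose (-0.5366, 0.6367, -2.3208)
step 2: θ'=-2.0708 (R=-1.5000) → pose (-0.3178, 0.9400, -2.0708)
step 3: θ'=-3.0708 (R=0.7500) → pose (0.2874, 1.3286, -3.0708)
step 4: θ'=-2.8208 (R=7.0000) → pose (-1.4247, 0.9890, -2.8208)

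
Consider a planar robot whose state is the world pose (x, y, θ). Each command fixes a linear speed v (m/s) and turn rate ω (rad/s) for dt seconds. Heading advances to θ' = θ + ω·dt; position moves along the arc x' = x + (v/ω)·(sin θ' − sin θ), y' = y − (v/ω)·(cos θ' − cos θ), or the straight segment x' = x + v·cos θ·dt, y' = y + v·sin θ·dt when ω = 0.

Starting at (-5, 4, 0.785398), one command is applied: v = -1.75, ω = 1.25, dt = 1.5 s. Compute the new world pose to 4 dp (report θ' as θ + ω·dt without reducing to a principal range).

θ' = 0.7854 + 1.25·1.5 = 2.6604
R = v/ω = -1.75/1.25 = -1.4000
x' = -5 + -1.4000·(sin 2.6604 − sin 0.7854) = -4.6580
y' = 4 − -1.4000·(cos 2.6604 − cos 0.7854) = 1.7690

(-4.6580, 1.7690, 2.6604)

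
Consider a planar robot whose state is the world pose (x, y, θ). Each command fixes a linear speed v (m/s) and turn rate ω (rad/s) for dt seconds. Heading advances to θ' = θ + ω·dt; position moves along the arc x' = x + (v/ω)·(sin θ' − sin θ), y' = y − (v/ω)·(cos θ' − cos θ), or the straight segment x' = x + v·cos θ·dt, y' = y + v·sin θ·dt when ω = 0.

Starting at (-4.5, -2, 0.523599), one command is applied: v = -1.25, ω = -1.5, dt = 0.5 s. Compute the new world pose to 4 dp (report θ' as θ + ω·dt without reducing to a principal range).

(-5.1037, -2.0904, -0.2264)

θ' = 0.5236 + -1.5·0.5 = -0.2264
R = v/ω = -1.25/-1.5 = 0.8333
x' = -4.5 + 0.8333·(sin -0.2264 − sin 0.5236) = -5.1037
y' = -2 − 0.8333·(cos -0.2264 − cos 0.5236) = -2.0904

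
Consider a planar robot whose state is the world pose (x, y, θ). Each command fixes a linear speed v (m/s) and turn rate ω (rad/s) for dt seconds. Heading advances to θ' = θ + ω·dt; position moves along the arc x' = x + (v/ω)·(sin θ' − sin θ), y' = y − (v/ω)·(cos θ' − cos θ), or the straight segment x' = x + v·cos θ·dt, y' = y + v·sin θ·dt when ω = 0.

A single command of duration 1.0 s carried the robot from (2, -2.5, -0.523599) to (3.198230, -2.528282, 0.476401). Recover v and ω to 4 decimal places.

v = 1.2500, ω = 1.0000

Δθ = 0.476401 − -0.523599 = 1.000000
ω = Δθ/dt = 1.000000/1.0 = 1.0000
R = Δx/(sin θ' − sin θ) = 1.2500
v = R·ω = 1.2500·1.0000 = 1.2500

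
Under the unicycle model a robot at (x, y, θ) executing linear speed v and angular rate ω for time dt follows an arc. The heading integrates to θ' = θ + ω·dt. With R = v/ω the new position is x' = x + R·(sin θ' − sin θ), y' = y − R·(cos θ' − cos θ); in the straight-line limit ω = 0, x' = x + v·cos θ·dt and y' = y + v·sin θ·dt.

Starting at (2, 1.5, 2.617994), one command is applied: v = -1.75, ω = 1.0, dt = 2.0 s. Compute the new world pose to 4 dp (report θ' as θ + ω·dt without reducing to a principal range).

θ' = 2.6180 + 1.0·2.0 = 4.6180
R = v/ω = -1.75/1.0 = -1.7500
x' = 2 + -1.7500·(sin 4.6180 − sin 2.6180) = 4.6172
y' = 1.5 − -1.7500·(cos 4.6180 − cos 2.6180) = 2.8506

(4.6172, 2.8506, 4.6180)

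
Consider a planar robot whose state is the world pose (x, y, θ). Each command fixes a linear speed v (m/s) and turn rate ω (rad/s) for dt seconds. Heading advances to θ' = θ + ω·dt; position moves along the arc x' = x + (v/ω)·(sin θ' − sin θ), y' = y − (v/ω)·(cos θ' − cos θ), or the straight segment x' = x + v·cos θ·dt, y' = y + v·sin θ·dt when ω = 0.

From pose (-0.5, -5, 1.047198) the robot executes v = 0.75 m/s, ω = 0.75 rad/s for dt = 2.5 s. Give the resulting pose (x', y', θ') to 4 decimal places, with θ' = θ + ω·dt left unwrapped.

θ' = 1.0472 + 0.75·2.5 = 2.9222
R = v/ω = 0.75/0.75 = 1.0000
x' = -0.5 + 1.0000·(sin 2.9222 − sin 1.0472) = -1.1484
y' = -5 − 1.0000·(cos 2.9222 − cos 1.0472) = -3.5240

(-1.1484, -3.5240, 2.9222)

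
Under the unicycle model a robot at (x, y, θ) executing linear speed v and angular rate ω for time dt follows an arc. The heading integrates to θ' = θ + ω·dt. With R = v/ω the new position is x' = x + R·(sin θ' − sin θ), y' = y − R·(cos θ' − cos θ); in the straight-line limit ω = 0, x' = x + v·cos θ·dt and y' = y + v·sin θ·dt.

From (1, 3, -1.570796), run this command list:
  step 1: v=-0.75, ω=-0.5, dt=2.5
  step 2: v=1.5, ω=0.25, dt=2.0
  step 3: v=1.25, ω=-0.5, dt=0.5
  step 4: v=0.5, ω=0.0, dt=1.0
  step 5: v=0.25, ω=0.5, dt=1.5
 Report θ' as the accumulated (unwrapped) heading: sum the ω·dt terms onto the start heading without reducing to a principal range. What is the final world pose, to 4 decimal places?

step 1: θ'=-2.8208 (R=1.5000) → pose (2.0270, 4.4235, -2.8208)
step 2: θ'=-2.3208 (R=6.0000) → pose (-0.4712, 2.8194, -2.3208)
step 3: θ'=-2.5708 (R=-2.5000) → pose (-0.9496, 2.4198, -2.5708)
step 4: θ'=-2.5708 (straight) → pose (-1.3704, 2.1497, -2.5708)
step 5: θ'=-1.8208 (R=0.5000) → pose (-1.5847, 1.8526, -1.8208)

(-1.5847, 1.8526, -1.8208)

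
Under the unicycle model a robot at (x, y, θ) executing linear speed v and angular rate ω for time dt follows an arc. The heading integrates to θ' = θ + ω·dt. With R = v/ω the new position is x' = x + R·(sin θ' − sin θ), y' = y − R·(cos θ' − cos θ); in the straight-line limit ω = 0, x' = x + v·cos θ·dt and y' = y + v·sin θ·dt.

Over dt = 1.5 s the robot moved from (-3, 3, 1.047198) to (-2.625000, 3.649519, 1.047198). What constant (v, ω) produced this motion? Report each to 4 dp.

Δθ = 1.047198 − 1.047198 = 0.000000
ω = Δθ/dt = 0.000000/1.5 = 0.0000
ω = 0 → v = (Δx·cos θ + Δy·sin θ)/dt = 0.5000

v = 0.5000, ω = 0.0000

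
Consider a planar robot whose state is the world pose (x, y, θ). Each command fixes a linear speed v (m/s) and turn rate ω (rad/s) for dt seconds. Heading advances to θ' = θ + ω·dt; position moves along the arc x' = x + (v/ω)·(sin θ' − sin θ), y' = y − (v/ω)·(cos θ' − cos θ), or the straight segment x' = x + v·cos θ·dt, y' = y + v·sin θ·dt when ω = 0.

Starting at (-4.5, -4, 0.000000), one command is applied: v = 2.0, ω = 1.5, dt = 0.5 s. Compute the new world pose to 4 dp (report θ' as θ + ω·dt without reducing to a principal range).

(-3.5911, -3.6423, 0.7500)

θ' = 0.0000 + 1.5·0.5 = 0.7500
R = v/ω = 2.0/1.5 = 1.3333
x' = -4.5 + 1.3333·(sin 0.7500 − sin 0.0000) = -3.5911
y' = -4 − 1.3333·(cos 0.7500 − cos 0.0000) = -3.6423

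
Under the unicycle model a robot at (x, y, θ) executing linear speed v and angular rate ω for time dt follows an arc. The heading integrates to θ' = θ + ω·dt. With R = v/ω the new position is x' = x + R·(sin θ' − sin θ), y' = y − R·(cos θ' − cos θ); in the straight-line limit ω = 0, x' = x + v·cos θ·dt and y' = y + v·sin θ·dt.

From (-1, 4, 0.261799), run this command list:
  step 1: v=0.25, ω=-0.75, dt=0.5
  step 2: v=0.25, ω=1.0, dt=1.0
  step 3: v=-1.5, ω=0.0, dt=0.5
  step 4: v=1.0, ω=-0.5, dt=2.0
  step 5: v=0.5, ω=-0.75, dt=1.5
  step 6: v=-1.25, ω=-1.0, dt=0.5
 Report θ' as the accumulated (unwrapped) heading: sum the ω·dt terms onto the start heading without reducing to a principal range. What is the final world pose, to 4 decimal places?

(1.1518, 4.4134, -1.7382)

step 1: θ'=-0.1132 (R=-0.3333) → pose (-0.8761, 4.0092, -0.1132)
step 2: θ'=0.8868 (R=0.2500) → pose (-0.6541, 4.0997, 0.8868)
step 3: θ'=0.8868 (straight) → pose (-1.1280, 3.5184, 0.8868)
step 4: θ'=-0.1132 (R=-2.0000) → pose (0.6480, 4.2418, -0.1132)
step 5: θ'=-1.2382 (R=-0.6667) → pose (1.2029, 3.7970, -1.2382)
step 6: θ'=-1.7382 (R=1.2500) → pose (1.1518, 4.4134, -1.7382)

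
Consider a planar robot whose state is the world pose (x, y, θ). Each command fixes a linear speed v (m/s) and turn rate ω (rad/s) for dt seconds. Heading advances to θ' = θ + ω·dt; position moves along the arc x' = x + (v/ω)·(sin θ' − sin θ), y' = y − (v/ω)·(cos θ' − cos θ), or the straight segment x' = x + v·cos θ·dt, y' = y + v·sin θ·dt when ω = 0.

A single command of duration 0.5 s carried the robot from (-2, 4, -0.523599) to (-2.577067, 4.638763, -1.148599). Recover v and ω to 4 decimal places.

Δθ = -1.148599 − -0.523599 = -0.625000
ω = Δθ/dt = -0.625000/0.5 = -1.2500
R = −Δy/(cos θ' − cos θ) = 1.4000
v = R·ω = 1.4000·-1.2500 = -1.7500

v = -1.7500, ω = -1.2500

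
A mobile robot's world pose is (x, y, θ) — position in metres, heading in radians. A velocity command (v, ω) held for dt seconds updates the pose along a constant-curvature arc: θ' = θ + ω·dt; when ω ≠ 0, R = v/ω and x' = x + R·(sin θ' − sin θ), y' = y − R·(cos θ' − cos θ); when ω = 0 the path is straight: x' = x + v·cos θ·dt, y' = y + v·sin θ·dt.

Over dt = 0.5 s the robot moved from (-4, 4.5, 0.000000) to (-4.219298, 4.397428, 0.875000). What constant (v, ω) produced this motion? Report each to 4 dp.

Δθ = 0.875000 − 0.000000 = 0.875000
ω = Δθ/dt = 0.875000/0.5 = 1.7500
R = Δx/(sin θ' − sin θ) = -0.2857
v = R·ω = -0.2857·1.7500 = -0.5000

v = -0.5000, ω = 1.7500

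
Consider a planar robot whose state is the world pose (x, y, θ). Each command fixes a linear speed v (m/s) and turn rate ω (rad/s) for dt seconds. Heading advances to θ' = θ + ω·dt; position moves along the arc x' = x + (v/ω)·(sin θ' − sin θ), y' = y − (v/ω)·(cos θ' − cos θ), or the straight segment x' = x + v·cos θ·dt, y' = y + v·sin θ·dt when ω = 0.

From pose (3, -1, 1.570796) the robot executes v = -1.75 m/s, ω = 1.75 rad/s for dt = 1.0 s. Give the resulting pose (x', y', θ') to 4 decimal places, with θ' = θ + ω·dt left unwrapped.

θ' = 1.5708 + 1.75·1.0 = 3.3208
R = v/ω = -1.75/1.75 = -1.0000
x' = 3 + -1.0000·(sin 3.3208 − sin 1.5708) = 4.1782
y' = -1 − -1.0000·(cos 3.3208 − cos 1.5708) = -1.9840

(4.1782, -1.9840, 3.3208)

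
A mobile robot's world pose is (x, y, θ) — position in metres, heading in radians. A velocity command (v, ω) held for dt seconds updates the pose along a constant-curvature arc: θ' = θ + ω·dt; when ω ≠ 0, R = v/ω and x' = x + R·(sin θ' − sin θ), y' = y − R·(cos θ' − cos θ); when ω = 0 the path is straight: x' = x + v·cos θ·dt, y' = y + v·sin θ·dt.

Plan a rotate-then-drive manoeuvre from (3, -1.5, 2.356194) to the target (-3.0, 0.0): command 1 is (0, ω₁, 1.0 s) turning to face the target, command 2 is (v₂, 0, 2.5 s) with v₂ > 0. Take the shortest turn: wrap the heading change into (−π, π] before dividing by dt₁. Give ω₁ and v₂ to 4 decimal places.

heading to target = atan2(0−-1.5, -3−3) = 2.8966
Δθ = wrap(2.8966 − 2.3562) = 0.5404; ω₁ = Δθ/dt₁ = 0.5404
distance = √((-3−3)² + (0−-1.5)²) = 6.1847; v₂ = distance/dt₂ = 2.4739

ω₁ = 0.5404, v₂ = 2.4739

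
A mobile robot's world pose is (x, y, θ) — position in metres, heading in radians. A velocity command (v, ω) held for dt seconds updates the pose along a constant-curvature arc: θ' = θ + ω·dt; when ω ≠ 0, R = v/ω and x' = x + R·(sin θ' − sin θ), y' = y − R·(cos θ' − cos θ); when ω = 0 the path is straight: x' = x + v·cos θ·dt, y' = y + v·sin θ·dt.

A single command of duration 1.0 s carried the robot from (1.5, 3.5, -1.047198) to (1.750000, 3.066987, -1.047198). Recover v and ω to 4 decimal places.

v = 0.5000, ω = 0.0000

Δθ = -1.047198 − -1.047198 = 0.000000
ω = Δθ/dt = 0.000000/1.0 = 0.0000
ω = 0 → v = (Δx·cos θ + Δy·sin θ)/dt = 0.5000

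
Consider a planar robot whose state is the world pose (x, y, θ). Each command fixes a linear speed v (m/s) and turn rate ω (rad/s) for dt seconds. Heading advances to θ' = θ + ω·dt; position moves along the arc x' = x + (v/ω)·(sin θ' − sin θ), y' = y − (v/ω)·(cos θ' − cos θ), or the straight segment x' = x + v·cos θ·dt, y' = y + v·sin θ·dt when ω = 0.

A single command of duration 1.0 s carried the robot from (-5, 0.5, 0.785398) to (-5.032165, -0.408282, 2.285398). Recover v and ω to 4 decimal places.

v = -1.0000, ω = 1.5000

Δθ = 2.285398 − 0.785398 = 1.500000
ω = Δθ/dt = 1.500000/1.0 = 1.5000
R = −Δy/(cos θ' − cos θ) = -0.6667
v = R·ω = -0.6667·1.5000 = -1.0000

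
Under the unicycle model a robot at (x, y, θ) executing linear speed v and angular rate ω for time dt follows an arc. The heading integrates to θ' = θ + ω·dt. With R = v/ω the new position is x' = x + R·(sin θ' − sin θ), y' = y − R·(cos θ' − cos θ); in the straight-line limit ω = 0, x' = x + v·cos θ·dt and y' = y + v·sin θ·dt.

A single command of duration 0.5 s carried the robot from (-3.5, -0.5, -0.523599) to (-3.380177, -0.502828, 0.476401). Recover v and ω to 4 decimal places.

Δθ = 0.476401 − -0.523599 = 1.000000
ω = Δθ/dt = 1.000000/0.5 = 2.0000
R = Δx/(sin θ' − sin θ) = 0.1250
v = R·ω = 0.1250·2.0000 = 0.2500

v = 0.2500, ω = 2.0000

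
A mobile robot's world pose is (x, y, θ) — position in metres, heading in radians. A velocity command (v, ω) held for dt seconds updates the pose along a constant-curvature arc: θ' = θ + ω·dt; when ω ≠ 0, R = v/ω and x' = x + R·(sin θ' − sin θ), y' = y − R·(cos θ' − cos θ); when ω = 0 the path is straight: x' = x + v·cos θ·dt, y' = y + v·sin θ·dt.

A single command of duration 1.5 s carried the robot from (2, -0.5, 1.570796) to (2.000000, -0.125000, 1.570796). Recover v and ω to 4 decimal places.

v = 0.2500, ω = 0.0000

Δθ = 1.570796 − 1.570796 = 0.000000
ω = Δθ/dt = 0.000000/1.5 = 0.0000
ω = 0 → v = (Δx·cos θ + Δy·sin θ)/dt = 0.2500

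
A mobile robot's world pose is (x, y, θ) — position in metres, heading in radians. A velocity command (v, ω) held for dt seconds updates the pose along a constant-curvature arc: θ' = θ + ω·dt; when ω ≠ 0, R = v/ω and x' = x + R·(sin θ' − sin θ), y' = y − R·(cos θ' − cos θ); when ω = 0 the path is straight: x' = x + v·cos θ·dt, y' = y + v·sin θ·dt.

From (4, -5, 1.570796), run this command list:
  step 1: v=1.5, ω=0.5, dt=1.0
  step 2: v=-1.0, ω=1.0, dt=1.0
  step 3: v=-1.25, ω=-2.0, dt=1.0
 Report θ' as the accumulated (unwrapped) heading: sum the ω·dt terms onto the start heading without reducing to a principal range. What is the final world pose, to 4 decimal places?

step 1: θ'=2.0708 (R=3.0000) → pose (3.6327, -3.5617, 2.0708)
step 2: θ'=3.0708 (R=-1.0000) → pose (4.4396, -4.0798, 3.0708)
step 3: θ'=1.0708 (R=0.6250) → pose (4.9439, -5.0029, 1.0708)

(4.9439, -5.0029, 1.0708)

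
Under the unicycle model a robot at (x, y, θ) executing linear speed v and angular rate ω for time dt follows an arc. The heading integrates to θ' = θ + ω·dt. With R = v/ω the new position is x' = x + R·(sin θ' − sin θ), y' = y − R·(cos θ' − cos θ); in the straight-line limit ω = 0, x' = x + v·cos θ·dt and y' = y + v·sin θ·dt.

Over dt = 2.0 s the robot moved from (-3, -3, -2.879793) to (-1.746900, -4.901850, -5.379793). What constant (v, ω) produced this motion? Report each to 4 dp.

Δθ = -5.379793 − -2.879793 = -2.500000
ω = Δθ/dt = -2.500000/2.0 = -1.2500
R = −Δy/(cos θ' − cos θ) = 1.2000
v = R·ω = 1.2000·-1.2500 = -1.5000

v = -1.5000, ω = -1.2500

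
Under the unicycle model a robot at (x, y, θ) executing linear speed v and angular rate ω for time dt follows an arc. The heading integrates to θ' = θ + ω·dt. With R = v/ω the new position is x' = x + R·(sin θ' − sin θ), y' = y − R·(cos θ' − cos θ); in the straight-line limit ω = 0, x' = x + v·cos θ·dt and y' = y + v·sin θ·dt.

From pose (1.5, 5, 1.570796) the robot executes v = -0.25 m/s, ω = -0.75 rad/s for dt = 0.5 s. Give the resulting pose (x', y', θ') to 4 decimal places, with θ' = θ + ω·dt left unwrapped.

θ' = 1.5708 + -0.75·0.5 = 1.1958
R = v/ω = -0.25/-0.75 = 0.3333
x' = 1.5 + 0.3333·(sin 1.1958 − sin 1.5708) = 1.4768
y' = 5 − 0.3333·(cos 1.1958 − cos 1.5708) = 4.8779

(1.4768, 4.8779, 1.1958)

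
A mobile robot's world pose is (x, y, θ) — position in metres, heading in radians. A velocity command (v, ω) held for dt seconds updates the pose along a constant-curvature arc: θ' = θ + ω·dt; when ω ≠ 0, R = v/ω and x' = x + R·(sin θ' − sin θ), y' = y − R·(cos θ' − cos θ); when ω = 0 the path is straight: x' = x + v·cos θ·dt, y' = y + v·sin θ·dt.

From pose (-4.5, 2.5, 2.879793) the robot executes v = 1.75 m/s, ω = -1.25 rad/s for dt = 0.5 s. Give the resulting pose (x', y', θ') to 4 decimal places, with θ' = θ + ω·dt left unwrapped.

θ' = 2.8798 + -1.25·0.5 = 2.2548
R = v/ω = 1.75/-1.25 = -1.4000
x' = -4.5 + -1.4000·(sin 2.2548 − sin 2.8798) = -5.2227
y' = 2.5 − -1.4000·(cos 2.2548 − cos 2.8798) = 2.9676

(-5.2227, 2.9676, 2.2548)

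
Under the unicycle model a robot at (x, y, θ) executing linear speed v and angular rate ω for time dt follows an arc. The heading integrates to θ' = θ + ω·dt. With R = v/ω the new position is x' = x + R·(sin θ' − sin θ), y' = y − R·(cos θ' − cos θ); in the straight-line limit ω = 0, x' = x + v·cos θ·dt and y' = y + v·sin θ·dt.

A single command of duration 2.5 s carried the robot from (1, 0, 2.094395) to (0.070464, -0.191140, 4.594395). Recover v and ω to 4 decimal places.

v = 0.5000, ω = 1.0000

Δθ = 4.594395 − 2.094395 = 2.500000
ω = Δθ/dt = 2.500000/2.5 = 1.0000
R = Δx/(sin θ' − sin θ) = 0.5000
v = R·ω = 0.5000·1.0000 = 0.5000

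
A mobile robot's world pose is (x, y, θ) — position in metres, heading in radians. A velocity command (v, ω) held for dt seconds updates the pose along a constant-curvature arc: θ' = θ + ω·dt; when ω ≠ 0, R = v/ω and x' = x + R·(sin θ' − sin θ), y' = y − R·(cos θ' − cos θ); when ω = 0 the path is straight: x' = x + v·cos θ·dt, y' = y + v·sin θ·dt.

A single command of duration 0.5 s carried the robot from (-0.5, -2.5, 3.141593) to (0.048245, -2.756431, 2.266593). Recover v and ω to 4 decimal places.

v = -1.2500, ω = -1.7500

Δθ = 2.266593 − 3.141593 = -0.875000
ω = Δθ/dt = -0.875000/0.5 = -1.7500
R = Δx/(sin θ' − sin θ) = 0.7143
v = R·ω = 0.7143·-1.7500 = -1.2500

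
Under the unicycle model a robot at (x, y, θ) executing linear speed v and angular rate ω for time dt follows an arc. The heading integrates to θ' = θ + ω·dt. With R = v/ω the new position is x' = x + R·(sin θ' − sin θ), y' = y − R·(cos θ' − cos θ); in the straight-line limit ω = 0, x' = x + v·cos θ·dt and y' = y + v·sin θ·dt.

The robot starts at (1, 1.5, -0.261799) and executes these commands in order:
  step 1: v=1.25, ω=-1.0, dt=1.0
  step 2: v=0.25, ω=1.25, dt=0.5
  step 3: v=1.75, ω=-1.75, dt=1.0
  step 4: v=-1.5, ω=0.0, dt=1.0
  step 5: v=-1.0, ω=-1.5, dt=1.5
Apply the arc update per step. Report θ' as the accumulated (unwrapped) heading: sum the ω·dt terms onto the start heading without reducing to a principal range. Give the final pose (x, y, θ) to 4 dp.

(4.2435, -0.3672, -4.6368)

step 1: θ'=-1.2618 (R=-1.2500) → pose (1.8673, 0.6727, -1.2618)
step 2: θ'=-0.6368 (R=0.2000) → pose (1.9389, 0.5727, -0.6368)
step 3: θ'=-2.3868 (R=-1.0000) → pose (2.0294, -0.9597, -2.3868)
step 4: θ'=-2.3868 (straight) → pose (3.1220, 0.0680, -2.3868)
step 5: θ'=-4.6368 (R=0.6667) → pose (4.2435, -0.3672, -4.6368)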